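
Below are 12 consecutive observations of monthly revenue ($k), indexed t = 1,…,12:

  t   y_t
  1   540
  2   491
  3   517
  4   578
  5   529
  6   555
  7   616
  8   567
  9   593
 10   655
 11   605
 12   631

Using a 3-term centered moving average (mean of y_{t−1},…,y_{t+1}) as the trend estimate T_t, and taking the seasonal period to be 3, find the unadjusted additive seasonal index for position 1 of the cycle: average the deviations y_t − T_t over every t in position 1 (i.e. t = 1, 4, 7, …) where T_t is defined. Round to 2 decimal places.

36.89

Season position 1 occurs at t = 4, 7, 10 (where T_t is defined).
t=4: T_4 = 541.3333; y_4 − T_4 = 578 − 541.3333 = 36.6667
t=7: T_7 = 579.3333; y_7 − T_7 = 616 − 579.3333 = 36.6667
t=10: T_10 = 617.6667; y_10 − T_10 = 655 − 617.6667 = 37.3333
Mean deviation: (36.6667 + 36.6667 + 37.3333) / 3 = 36.89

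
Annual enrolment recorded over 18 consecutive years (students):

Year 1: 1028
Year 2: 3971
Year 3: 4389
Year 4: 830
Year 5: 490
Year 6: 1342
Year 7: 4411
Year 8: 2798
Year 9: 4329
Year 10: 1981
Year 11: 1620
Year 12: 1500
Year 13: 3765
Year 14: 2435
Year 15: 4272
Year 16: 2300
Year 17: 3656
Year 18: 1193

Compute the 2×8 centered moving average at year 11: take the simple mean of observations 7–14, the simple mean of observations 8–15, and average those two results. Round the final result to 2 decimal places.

Sum over 7–14: 4411 + 2798 + 4329 + 1981 + 1620 + 1500 + 3765 + 2435 = 22839
Sum over 8–15: 2798 + 4329 + 1981 + 1620 + 1500 + 3765 + 2435 + 4272 = 22700
CMA at t=11 = (22839 + 22700) / (2·8) = 45539 / 16 = 2846.19

2846.19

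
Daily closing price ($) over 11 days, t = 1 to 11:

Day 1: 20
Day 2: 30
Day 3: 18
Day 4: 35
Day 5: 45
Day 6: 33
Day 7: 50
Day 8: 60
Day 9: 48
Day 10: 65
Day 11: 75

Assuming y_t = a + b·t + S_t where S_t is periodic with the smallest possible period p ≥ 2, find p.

3

First differences y_{t+1} − y_t: 10, -12, 17, 10, -12, 17, 10, -12, …
The difference pattern repeats every 3 terms and not for any smaller step, so p = 3.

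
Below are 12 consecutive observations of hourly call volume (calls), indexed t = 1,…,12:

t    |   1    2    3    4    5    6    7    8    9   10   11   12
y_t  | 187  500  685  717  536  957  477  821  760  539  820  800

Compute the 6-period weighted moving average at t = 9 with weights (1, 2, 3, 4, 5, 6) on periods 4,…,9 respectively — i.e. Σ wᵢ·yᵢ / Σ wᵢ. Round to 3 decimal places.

Weighted sum: 1·717 + 2·536 + 3·957 + 4·477 + 5·821 + 6·760 = 717 + 1072 + 2871 + 1908 + 4105 + 4560 = 15233
Weight total: 1 + 2 + 3 + 4 + 5 + 6 = 21
WMA = 15233 / 21 = 725.381

725.381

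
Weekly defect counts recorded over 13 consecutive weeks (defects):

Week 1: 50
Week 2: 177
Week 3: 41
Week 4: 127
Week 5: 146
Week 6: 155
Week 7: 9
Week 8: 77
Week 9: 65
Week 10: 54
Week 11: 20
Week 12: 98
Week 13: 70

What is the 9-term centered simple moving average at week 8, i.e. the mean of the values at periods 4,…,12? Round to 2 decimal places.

83.44

Sum of periods 4–12: 127 + 146 + 155 + 9 + 77 + 65 + 54 + 20 + 98 = 751
Divide by 9: 751 / 9 = 83.44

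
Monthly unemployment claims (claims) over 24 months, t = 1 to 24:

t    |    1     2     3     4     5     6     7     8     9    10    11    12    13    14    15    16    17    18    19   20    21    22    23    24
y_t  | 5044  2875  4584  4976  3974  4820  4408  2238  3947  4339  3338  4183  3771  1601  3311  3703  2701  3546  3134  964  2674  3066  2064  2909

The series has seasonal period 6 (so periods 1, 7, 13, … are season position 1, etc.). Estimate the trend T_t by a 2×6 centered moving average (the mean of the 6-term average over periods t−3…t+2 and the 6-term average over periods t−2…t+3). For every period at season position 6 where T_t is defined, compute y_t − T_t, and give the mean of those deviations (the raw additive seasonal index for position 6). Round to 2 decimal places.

706.17

Season position 6 occurs at t = 6, 12, 18 (where T_t is defined).
t=6: T_6 = 4113.5833; y_6 − T_6 = 4820 − 4113.5833 = 706.4167
t=12: T_12 = 3476.8333; y_12 − T_12 = 4183 − 3476.8333 = 706.1667
t=18: T_18 = 2840.0833; y_18 − T_18 = 3546 − 2840.0833 = 705.9167
Mean deviation: (706.4167 + 706.1667 + 705.9167) / 3 = 706.17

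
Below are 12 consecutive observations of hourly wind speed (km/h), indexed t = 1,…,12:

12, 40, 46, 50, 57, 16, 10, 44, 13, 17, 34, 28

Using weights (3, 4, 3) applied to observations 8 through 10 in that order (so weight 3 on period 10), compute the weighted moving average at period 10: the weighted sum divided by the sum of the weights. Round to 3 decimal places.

23.500

Weighted sum: 3·44 + 4·13 + 3·17 = 132 + 52 + 51 = 235
Weight total: 3 + 4 + 3 = 10
WMA = 235 / 10 = 23.500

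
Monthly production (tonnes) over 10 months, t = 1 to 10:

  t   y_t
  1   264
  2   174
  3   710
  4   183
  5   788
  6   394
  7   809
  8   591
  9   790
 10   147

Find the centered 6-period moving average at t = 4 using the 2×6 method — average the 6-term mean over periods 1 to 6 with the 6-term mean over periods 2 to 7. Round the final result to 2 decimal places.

464.25

Sum over 1–6: 264 + 174 + 710 + 183 + 788 + 394 = 2513
Sum over 2–7: 174 + 710 + 183 + 788 + 394 + 809 = 3058
CMA at t=4 = (2513 + 3058) / (2·6) = 5571 / 12 = 464.25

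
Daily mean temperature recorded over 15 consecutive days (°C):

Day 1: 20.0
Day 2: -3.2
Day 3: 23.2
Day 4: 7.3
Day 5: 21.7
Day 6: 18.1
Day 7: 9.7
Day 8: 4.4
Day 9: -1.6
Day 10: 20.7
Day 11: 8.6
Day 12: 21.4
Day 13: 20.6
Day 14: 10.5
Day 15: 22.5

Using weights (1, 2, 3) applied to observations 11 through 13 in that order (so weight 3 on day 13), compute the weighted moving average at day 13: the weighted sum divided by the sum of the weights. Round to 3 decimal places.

Weighted sum: 1·8.6 + 2·21.4 + 3·20.6 = 8.6 + 42.8 + 61.8 = 113.2
Weight total: 1 + 2 + 3 = 6
WMA = 113.2 / 6 = 18.867

18.867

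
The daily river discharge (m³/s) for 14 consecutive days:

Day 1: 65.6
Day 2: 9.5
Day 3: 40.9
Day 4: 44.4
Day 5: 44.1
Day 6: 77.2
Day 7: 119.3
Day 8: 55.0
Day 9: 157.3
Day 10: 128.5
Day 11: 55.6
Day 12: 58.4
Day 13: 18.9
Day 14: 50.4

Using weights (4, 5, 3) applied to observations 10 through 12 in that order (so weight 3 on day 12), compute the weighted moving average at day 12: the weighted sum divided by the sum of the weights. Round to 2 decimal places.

Weighted sum: 4·128.5 + 5·55.6 + 3·58.4 = 514.0 + 278.0 + 175.2 = 967.2
Weight total: 4 + 5 + 3 = 12
WMA = 967.2 / 12 = 80.60

80.60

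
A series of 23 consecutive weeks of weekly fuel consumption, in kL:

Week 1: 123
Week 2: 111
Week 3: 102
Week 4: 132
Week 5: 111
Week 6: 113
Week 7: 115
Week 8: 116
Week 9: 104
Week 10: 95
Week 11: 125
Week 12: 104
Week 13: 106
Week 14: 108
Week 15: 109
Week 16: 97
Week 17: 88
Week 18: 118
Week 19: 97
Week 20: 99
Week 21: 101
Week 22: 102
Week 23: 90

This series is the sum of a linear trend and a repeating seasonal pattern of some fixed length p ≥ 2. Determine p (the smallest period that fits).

First differences y_{t+1} − y_t: -12, -9, 30, -21, 2, 2, 1, -12, -9, 30, -21, 2, 2, 1, -12, -9, …
The difference pattern repeats every 7 terms and not for any smaller step, so p = 7.

7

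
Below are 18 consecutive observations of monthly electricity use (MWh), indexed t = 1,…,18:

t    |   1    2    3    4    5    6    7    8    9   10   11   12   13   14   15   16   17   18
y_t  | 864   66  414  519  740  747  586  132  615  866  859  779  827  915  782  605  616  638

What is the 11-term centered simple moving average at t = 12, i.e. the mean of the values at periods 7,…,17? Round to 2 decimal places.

689.27

Sum of periods 7–17: 586 + 132 + 615 + 866 + 859 + 779 + 827 + 915 + 782 + 605 + 616 = 7582
Divide by 11: 7582 / 11 = 689.27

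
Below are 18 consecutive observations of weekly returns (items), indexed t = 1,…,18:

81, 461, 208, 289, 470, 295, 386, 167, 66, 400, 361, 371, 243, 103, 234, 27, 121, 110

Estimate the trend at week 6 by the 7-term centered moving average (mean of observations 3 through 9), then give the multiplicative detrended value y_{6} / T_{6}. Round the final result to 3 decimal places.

1.098

Trend T_6 = (208 + 289 + 470 + 295 + 386 + 167 + 66) / 7 = 1881/7 = 268.71429
Ratio to trend: 295 / 268.71429 = 1.098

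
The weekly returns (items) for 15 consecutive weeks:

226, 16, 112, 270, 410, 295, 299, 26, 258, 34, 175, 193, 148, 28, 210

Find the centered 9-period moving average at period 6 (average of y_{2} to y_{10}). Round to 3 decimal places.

191.111

Sum of periods 2–10: 16 + 112 + 270 + 410 + 295 + 299 + 26 + 258 + 34 = 1720
Divide by 9: 1720 / 9 = 191.111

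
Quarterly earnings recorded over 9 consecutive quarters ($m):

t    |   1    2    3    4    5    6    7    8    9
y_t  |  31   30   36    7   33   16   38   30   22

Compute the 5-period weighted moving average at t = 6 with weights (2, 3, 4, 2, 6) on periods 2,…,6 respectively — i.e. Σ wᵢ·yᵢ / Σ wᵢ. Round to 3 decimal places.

21.059

Weighted sum: 2·30 + 3·36 + 4·7 + 2·33 + 6·16 = 60 + 108 + 28 + 66 + 96 = 358
Weight total: 2 + 3 + 4 + 2 + 6 = 17
WMA = 358 / 17 = 21.059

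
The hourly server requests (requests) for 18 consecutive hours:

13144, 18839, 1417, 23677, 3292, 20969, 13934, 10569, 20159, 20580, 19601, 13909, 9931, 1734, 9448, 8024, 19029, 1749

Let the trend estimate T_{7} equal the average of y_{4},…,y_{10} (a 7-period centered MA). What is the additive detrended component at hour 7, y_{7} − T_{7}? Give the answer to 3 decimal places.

Trend T_7 = (23677 + 3292 + 20969 + 13934 + 10569 + 20159 + 20580) / 7 = 113180/7 = 16168.57143
Detrended value: 13934 − 16168.57143 = -2234.571

-2234.571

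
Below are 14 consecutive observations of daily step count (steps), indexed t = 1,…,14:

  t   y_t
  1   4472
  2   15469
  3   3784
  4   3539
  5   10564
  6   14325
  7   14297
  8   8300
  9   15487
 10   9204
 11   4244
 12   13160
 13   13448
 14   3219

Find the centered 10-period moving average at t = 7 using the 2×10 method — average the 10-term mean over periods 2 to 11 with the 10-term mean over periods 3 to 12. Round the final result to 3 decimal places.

9805.850

Sum over 2–11: 15469 + 3784 + 3539 + 10564 + 14325 + 14297 + 8300 + 15487 + 9204 + 4244 = 99213
Sum over 3–12: 3784 + 3539 + 10564 + 14325 + 14297 + 8300 + 15487 + 9204 + 4244 + 13160 = 96904
CMA at t=7 = (99213 + 96904) / (2·10) = 196117 / 20 = 9805.850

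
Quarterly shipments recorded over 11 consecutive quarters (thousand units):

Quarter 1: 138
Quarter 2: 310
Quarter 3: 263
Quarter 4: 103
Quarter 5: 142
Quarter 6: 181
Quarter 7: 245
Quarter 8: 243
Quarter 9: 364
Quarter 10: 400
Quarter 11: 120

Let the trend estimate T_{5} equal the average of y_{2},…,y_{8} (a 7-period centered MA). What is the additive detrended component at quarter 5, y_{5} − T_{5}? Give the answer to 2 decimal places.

Trend T_5 = (310 + 263 + 103 + 142 + 181 + 245 + 243) / 7 = 1487/7 = 212.4286
Detrended value: 142 − 212.4286 = -70.43

-70.43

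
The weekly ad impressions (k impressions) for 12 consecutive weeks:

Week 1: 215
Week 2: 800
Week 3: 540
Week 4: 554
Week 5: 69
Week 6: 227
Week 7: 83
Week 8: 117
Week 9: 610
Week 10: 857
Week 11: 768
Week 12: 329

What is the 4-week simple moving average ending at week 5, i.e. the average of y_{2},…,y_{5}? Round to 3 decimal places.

Sum of periods 2–5: 800 + 540 + 554 + 69 = 1963
Divide by 4: 1963 / 4 = 490.750

490.750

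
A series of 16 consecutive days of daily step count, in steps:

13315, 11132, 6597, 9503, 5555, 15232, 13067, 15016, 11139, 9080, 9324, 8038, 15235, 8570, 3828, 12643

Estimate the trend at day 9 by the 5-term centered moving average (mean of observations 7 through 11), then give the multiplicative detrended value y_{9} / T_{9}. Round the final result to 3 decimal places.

0.966

Trend T_9 = (13067 + 15016 + 11139 + 9080 + 9324) / 5 = 57626/5 = 11525.20000
Ratio to trend: 11139 / 11525.20000 = 0.966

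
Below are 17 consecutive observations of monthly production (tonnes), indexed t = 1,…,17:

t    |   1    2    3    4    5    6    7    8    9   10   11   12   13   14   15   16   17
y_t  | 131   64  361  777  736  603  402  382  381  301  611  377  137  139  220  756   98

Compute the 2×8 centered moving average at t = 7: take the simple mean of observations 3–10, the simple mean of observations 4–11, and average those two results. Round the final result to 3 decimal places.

Sum over 3–10: 361 + 777 + 736 + 603 + 402 + 382 + 381 + 301 = 3943
Sum over 4–11: 777 + 736 + 603 + 402 + 382 + 381 + 301 + 611 = 4193
CMA at t=7 = (3943 + 4193) / (2·8) = 8136 / 16 = 508.500

508.500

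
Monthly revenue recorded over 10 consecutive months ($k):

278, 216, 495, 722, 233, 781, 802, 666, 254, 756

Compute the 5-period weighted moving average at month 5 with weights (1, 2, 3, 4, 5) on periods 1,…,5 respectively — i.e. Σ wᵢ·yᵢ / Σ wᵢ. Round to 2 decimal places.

416.53

Weighted sum: 1·278 + 2·216 + 3·495 + 4·722 + 5·233 = 278 + 432 + 1485 + 2888 + 1165 = 6248
Weight total: 1 + 2 + 3 + 4 + 5 = 15
WMA = 6248 / 15 = 416.53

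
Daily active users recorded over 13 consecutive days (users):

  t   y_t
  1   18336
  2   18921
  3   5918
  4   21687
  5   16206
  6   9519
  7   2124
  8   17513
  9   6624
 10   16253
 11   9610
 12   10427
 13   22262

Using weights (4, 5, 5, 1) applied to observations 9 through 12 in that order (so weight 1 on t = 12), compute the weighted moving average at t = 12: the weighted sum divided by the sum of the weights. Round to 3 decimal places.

11082.533

Weighted sum: 4·6624 + 5·16253 + 5·9610 + 1·10427 = 26496 + 81265 + 48050 + 10427 = 166238
Weight total: 4 + 5 + 5 + 1 = 15
WMA = 166238 / 15 = 11082.533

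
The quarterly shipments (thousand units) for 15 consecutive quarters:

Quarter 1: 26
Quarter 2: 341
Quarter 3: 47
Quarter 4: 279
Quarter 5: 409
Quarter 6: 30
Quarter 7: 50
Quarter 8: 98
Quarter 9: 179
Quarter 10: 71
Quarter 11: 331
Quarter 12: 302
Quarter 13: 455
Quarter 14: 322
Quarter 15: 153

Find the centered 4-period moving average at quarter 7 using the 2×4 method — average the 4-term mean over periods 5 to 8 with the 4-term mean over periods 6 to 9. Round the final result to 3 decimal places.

Sum over 5–8: 409 + 30 + 50 + 98 = 587
Sum over 6–9: 30 + 50 + 98 + 179 = 357
CMA at t=7 = (587 + 357) / (2·4) = 944 / 8 = 118.000

118.000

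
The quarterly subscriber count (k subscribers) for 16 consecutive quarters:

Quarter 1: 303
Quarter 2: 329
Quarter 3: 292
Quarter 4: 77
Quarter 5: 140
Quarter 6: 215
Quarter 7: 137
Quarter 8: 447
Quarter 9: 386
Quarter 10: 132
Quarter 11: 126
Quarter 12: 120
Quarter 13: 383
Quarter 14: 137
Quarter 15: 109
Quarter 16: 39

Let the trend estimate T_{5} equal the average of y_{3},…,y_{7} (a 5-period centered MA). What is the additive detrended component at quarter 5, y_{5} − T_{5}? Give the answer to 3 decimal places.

-32.200

Trend T_5 = (292 + 77 + 140 + 215 + 137) / 5 = 861/5 = 172.20000
Detrended value: 140 − 172.20000 = -32.200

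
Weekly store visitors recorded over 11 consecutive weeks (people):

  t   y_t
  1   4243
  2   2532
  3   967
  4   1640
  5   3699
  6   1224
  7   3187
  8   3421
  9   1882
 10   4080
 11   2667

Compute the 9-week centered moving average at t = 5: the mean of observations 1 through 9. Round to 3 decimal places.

2532.778

Sum of periods 1–9: 4243 + 2532 + 967 + 1640 + 3699 + 1224 + 3187 + 3421 + 1882 = 22795
Divide by 9: 22795 / 9 = 2532.778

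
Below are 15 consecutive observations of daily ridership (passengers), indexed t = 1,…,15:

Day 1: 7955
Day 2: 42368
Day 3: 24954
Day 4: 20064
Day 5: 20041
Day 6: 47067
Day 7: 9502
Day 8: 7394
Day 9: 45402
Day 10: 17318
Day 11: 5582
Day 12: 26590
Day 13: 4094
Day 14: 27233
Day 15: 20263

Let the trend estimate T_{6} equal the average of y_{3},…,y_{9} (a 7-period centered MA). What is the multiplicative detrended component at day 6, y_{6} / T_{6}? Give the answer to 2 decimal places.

Trend T_6 = (24954 + 20064 + 20041 + 47067 + 9502 + 7394 + 45402) / 7 = 174424/7 = 24917.7143
Ratio to trend: 47067 / 24917.7143 = 1.89

1.89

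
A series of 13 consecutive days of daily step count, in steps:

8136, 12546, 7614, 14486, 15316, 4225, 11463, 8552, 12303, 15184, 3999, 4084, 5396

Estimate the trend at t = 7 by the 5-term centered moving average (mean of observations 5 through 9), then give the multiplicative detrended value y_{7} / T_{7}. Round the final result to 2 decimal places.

Trend T_7 = (15316 + 4225 + 11463 + 8552 + 12303) / 5 = 51859/5 = 10371.8000
Ratio to trend: 11463 / 10371.8000 = 1.11

1.11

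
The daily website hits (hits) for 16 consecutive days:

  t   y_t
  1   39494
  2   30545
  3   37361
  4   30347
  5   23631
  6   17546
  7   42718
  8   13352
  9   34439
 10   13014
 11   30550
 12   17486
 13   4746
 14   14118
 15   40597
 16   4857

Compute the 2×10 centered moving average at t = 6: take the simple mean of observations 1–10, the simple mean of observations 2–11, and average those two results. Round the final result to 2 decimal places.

Sum over 1–10: 39494 + 30545 + 37361 + 30347 + 23631 + 17546 + 42718 + 13352 + 34439 + 13014 = 282447
Sum over 2–11: 30545 + 37361 + 30347 + 23631 + 17546 + 42718 + 13352 + 34439 + 13014 + 30550 = 273503
CMA at t=6 = (282447 + 273503) / (2·10) = 555950 / 20 = 27797.50

27797.50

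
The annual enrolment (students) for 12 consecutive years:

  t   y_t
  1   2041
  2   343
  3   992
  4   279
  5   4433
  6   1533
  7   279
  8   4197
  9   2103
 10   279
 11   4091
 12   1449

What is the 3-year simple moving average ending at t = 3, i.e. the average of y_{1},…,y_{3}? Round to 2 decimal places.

1125.33

Sum of periods 1–3: 2041 + 343 + 992 = 3376
Divide by 3: 3376 / 3 = 1125.33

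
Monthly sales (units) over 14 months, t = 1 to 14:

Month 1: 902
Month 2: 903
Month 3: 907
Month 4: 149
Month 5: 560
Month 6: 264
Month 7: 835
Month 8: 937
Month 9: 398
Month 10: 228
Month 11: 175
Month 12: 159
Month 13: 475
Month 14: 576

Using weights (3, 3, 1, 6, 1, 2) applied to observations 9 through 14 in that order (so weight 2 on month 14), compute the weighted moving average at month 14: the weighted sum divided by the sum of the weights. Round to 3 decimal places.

Weighted sum: 3·398 + 3·228 + 1·175 + 6·159 + 1·475 + 2·576 = 1194 + 684 + 175 + 954 + 475 + 1152 = 4634
Weight total: 3 + 3 + 1 + 6 + 1 + 2 = 16
WMA = 4634 / 16 = 289.625

289.625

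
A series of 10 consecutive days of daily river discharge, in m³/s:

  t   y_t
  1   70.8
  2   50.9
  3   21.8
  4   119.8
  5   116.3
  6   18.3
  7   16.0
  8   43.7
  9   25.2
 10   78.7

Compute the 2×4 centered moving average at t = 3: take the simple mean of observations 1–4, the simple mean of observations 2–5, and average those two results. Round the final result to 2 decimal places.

71.51

Sum over 1–4: 70.8 + 50.9 + 21.8 + 119.8 = 263.3
Sum over 2–5: 50.9 + 21.8 + 119.8 + 116.3 = 308.8
CMA at t=3 = (263.3 + 308.8) / (2·4) = 572.1 / 8 = 71.51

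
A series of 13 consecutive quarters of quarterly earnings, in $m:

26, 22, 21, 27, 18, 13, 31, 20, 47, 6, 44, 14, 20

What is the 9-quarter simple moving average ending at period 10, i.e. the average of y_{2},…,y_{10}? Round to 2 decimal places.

22.78

Sum of periods 2–10: 22 + 21 + 27 + 18 + 13 + 31 + 20 + 47 + 6 = 205
Divide by 9: 205 / 9 = 22.78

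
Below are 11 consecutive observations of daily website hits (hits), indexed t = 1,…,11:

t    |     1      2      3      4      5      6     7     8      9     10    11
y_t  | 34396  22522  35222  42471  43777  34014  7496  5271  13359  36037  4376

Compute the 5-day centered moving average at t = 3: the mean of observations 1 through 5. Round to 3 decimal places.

Sum of periods 1–5: 34396 + 22522 + 35222 + 42471 + 43777 = 178388
Divide by 5: 178388 / 5 = 35677.600

35677.600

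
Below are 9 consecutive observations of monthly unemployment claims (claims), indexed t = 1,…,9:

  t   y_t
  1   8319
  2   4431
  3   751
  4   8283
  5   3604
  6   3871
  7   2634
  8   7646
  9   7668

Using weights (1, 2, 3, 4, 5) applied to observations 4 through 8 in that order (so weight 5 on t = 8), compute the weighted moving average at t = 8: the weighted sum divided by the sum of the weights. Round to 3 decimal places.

5058.000

Weighted sum: 1·8283 + 2·3604 + 3·3871 + 4·2634 + 5·7646 = 8283 + 7208 + 11613 + 10536 + 38230 = 75870
Weight total: 1 + 2 + 3 + 4 + 5 = 15
WMA = 75870 / 15 = 5058.000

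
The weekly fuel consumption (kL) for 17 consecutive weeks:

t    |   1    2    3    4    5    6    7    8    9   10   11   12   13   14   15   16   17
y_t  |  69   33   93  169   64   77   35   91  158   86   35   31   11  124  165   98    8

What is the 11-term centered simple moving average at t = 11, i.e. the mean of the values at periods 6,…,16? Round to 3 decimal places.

82.818

Sum of periods 6–16: 77 + 35 + 91 + 158 + 86 + 35 + 31 + 11 + 124 + 165 + 98 = 911
Divide by 11: 911 / 11 = 82.818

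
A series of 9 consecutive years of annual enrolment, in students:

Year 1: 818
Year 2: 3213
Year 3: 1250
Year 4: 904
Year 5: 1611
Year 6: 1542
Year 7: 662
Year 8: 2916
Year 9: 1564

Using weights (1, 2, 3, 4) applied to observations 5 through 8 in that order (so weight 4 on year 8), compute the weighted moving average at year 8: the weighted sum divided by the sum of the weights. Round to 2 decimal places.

Weighted sum: 1·1611 + 2·1542 + 3·662 + 4·2916 = 1611 + 3084 + 1986 + 11664 = 18345
Weight total: 1 + 2 + 3 + 4 = 10
WMA = 18345 / 10 = 1834.50

1834.50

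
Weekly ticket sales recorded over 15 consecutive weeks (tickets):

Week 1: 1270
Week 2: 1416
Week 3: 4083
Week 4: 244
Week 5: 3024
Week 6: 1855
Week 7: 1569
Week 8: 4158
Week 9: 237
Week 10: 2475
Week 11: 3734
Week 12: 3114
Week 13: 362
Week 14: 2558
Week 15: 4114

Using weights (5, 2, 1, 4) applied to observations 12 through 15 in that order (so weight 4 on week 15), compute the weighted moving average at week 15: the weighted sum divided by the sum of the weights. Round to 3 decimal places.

2942.333

Weighted sum: 5·3114 + 2·362 + 1·2558 + 4·4114 = 15570 + 724 + 2558 + 16456 = 35308
Weight total: 5 + 2 + 1 + 4 = 12
WMA = 35308 / 12 = 2942.333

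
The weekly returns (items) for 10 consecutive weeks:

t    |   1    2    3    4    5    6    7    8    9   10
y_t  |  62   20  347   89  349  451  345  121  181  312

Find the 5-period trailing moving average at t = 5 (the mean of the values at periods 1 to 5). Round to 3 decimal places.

173.400

Sum of periods 1–5: 62 + 20 + 347 + 89 + 349 = 867
Divide by 5: 867 / 5 = 173.400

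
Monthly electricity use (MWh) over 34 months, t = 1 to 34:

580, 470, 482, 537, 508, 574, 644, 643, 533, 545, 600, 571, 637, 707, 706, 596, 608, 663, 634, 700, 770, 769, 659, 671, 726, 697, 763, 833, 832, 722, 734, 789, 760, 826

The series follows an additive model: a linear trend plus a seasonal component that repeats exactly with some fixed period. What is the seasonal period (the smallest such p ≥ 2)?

First differences y_{t+1} − y_t: -110, 12, 55, -29, 66, 70, -1, -110, 12, 55, -29, 66, 70, -1, -110, 12, …
The difference pattern repeats every 7 terms and not for any smaller step, so p = 7.

7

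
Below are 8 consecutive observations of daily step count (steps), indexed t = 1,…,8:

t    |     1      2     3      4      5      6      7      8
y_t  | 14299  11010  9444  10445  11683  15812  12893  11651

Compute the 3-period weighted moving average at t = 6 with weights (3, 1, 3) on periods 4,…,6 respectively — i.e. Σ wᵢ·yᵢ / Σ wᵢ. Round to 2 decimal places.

Weighted sum: 3·10445 + 1·11683 + 3·15812 = 31335 + 11683 + 47436 = 90454
Weight total: 3 + 1 + 3 = 7
WMA = 90454 / 7 = 12922.00

12922.00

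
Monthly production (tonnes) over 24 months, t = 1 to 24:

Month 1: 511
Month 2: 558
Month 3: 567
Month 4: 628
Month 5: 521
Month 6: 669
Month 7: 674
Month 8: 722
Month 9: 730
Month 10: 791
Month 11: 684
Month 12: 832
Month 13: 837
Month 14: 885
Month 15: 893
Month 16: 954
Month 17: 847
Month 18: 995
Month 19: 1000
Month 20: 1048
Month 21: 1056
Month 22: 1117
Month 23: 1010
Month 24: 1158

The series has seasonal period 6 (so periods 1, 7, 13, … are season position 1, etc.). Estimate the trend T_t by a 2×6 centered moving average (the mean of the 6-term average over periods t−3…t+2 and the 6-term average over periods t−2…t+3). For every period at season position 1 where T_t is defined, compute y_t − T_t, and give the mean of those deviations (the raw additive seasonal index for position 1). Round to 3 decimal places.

3.083

Season position 1 occurs at t = 7, 13, 19 (where T_t is defined).
t=7: T_7 = 670.91667; y_7 − T_7 = 674 − 670.91667 = 3.08333
t=13: T_13 = 833.91667; y_13 − T_13 = 837 − 833.91667 = 3.08333
t=19: T_19 = 996.91667; y_19 − T_19 = 1000 − 996.91667 = 3.08333
Mean deviation: (3.08333 + 3.08333 + 3.08333) / 3 = 3.083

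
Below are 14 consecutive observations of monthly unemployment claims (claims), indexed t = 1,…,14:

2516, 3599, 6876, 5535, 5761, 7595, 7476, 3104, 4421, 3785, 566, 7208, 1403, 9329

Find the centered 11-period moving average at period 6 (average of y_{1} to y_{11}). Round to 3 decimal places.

Sum of periods 1–11: 2516 + 3599 + 6876 + 5535 + 5761 + 7595 + 7476 + 3104 + 4421 + 3785 + 566 = 51234
Divide by 11: 51234 / 11 = 4657.636

4657.636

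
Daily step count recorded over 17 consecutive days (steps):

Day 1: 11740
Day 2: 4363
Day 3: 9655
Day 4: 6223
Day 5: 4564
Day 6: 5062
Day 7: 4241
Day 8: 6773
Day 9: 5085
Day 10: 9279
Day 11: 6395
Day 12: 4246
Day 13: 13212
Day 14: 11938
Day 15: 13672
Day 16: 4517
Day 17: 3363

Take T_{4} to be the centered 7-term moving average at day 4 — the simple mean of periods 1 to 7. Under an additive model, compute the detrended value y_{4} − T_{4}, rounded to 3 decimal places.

-326.714

Trend T_4 = (11740 + 4363 + 9655 + 6223 + 4564 + 5062 + 4241) / 7 = 45848/7 = 6549.71429
Detrended value: 6223 − 6549.71429 = -326.714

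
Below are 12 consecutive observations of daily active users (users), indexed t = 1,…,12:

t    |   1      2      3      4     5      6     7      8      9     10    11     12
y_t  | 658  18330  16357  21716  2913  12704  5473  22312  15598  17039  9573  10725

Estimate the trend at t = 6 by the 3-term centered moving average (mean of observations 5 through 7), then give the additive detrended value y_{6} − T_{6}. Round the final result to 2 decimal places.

5674.00

Trend T_6 = (2913 + 12704 + 5473) / 3 = 21090/3 = 7030.0000
Detrended value: 12704 − 7030.0000 = 5674.00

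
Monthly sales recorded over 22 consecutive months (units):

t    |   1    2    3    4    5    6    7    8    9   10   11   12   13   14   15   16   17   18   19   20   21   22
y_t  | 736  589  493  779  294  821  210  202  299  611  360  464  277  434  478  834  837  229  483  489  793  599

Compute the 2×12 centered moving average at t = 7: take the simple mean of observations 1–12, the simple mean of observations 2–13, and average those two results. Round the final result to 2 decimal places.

Sum over 1–12: 736 + 589 + 493 + 779 + 294 + 821 + 210 + 202 + 299 + 611 + 360 + 464 = 5858
Sum over 2–13: 589 + 493 + 779 + 294 + 821 + 210 + 202 + 299 + 611 + 360 + 464 + 277 = 5399
CMA at t=7 = (5858 + 5399) / (2·12) = 11257 / 24 = 469.04

469.04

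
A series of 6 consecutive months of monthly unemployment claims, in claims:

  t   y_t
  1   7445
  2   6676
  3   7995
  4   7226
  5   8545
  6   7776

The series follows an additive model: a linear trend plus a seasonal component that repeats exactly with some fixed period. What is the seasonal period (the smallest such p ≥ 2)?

2

First differences y_{t+1} − y_t: -769, 1319, -769, 1319, -769, …
The difference pattern repeats every 2 terms and not for any smaller step, so p = 2.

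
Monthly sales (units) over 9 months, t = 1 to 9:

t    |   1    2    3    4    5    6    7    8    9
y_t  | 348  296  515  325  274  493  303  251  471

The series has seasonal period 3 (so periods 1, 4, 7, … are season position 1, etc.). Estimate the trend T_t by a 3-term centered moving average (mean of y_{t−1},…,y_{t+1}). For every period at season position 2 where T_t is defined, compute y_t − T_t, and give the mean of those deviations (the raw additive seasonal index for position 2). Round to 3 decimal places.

-90.333

Season position 2 occurs at t = 2, 5, 8 (where T_t is defined).
t=2: T_2 = 386.33333; y_2 − T_2 = 296 − 386.33333 = -90.33333
t=5: T_5 = 364.00000; y_5 − T_5 = 274 − 364.00000 = -90.00000
t=8: T_8 = 341.66667; y_8 − T_8 = 251 − 341.66667 = -90.66667
Mean deviation: (-90.33333 + -90.00000 + -90.66667) / 3 = -90.333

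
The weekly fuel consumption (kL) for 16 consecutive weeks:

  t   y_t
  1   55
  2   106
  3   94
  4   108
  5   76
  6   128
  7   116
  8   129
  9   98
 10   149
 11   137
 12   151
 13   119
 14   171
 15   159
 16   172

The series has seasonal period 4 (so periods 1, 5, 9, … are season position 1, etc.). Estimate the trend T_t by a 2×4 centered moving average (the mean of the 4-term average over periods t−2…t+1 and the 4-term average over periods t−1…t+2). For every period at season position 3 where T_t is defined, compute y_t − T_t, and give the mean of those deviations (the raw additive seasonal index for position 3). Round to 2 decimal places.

0.75

Season position 3 occurs at t = 3, 7, 11 (where T_t is defined).
t=3: T_3 = 93.3750; y_3 − T_3 = 94 − 93.3750 = 0.6250
t=7: T_7 = 115.0000; y_7 − T_7 = 116 − 115.0000 = 1.0000
t=11: T_11 = 136.3750; y_11 − T_11 = 137 − 136.3750 = 0.6250
Mean deviation: (0.6250 + 1.0000 + 0.6250) / 3 = 0.75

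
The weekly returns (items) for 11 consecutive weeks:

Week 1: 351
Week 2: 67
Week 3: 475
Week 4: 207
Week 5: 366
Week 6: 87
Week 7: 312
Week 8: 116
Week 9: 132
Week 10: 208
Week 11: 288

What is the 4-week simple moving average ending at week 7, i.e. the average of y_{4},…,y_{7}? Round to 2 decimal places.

243.00

Sum of periods 4–7: 207 + 366 + 87 + 312 = 972
Divide by 4: 972 / 4 = 243.00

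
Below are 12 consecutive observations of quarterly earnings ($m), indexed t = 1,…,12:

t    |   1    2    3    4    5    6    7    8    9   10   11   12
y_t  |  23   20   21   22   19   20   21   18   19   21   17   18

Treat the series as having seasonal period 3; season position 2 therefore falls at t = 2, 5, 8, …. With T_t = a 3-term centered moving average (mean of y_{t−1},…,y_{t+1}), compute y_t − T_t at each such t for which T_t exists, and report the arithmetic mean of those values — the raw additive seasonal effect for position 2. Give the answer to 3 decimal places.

-1.417

Season position 2 occurs at t = 2, 5, 8, 11 (where T_t is defined).
t=2: T_2 = 21.33333; y_2 − T_2 = 20 − 21.33333 = -1.33333
t=5: T_5 = 20.33333; y_5 − T_5 = 19 − 20.33333 = -1.33333
t=8: T_8 = 19.33333; y_8 − T_8 = 18 − 19.33333 = -1.33333
t=11: T_11 = 18.66667; y_11 − T_11 = 17 − 18.66667 = -1.66667
Mean deviation: (-1.33333 + -1.33333 + -1.33333 + -1.66667) / 4 = -1.417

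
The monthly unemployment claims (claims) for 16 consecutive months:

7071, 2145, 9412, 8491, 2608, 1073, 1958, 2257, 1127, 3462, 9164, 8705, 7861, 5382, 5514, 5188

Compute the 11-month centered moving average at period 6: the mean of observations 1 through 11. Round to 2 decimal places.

4433.45

Sum of periods 1–11: 7071 + 2145 + 9412 + 8491 + 2608 + 1073 + 1958 + 2257 + 1127 + 3462 + 9164 = 48768
Divide by 11: 48768 / 11 = 4433.45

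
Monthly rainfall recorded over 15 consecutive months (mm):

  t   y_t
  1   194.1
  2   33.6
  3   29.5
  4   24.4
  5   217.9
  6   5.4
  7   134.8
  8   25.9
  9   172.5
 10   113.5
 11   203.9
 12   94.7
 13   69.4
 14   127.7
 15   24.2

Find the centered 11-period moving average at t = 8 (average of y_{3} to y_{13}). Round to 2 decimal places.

Sum of periods 3–13: 29.5 + 24.4 + 217.9 + 5.4 + 134.8 + 25.9 + 172.5 + 113.5 + 203.9 + 94.7 + 69.4 = 1091.9
Divide by 11: 1091.9 / 11 = 99.26

99.26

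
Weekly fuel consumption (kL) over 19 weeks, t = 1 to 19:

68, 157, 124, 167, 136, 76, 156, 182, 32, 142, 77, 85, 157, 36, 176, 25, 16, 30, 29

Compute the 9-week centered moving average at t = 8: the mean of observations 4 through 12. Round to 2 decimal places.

117.00

Sum of periods 4–12: 167 + 136 + 76 + 156 + 182 + 32 + 142 + 77 + 85 = 1053
Divide by 9: 1053 / 9 = 117.00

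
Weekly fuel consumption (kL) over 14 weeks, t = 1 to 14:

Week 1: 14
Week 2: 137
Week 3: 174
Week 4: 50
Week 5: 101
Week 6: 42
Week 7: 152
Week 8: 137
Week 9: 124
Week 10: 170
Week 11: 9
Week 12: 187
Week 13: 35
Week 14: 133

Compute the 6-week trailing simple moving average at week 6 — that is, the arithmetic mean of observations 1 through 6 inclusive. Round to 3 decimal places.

Sum of periods 1–6: 14 + 137 + 174 + 50 + 101 + 42 = 518
Divide by 6: 518 / 6 = 86.333

86.333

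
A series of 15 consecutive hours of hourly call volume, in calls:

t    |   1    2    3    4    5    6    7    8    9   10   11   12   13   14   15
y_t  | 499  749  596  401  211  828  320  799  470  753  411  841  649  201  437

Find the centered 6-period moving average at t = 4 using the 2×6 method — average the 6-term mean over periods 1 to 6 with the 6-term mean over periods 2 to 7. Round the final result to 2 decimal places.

Sum over 1–6: 499 + 749 + 596 + 401 + 211 + 828 = 3284
Sum over 2–7: 749 + 596 + 401 + 211 + 828 + 320 = 3105
CMA at t=4 = (3284 + 3105) / (2·6) = 6389 / 12 = 532.42

532.42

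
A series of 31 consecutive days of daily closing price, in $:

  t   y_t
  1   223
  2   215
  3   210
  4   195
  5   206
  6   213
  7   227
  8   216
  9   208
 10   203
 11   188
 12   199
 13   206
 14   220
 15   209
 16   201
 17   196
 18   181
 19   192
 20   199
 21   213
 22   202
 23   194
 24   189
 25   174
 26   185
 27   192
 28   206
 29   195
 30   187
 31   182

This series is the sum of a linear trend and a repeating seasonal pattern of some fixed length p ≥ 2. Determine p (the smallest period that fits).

7

First differences y_{t+1} − y_t: -8, -5, -15, 11, 7, 14, -11, -8, -5, -15, 11, 7, 14, -11, -8, -5, …
The difference pattern repeats every 7 terms and not for any smaller step, so p = 7.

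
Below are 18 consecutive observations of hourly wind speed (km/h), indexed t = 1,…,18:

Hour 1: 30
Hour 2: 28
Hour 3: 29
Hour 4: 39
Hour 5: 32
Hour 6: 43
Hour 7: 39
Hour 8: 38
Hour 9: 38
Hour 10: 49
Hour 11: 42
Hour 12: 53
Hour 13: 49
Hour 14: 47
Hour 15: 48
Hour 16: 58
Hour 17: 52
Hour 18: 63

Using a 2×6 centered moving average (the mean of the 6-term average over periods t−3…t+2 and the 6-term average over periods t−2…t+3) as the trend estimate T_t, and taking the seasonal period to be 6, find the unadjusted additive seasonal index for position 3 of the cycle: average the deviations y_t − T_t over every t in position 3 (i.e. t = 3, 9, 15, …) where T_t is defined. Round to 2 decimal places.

-4.17

Season position 3 occurs at t = 9, 15 (where T_t is defined).
t=9: T_9 = 42.3333; y_9 − T_9 = 38 − 42.3333 = -4.3333
t=15: T_15 = 52.0000; y_15 − T_15 = 48 − 52.0000 = -4.0000
Mean deviation: (-4.3333 + -4.0000) / 2 = -4.17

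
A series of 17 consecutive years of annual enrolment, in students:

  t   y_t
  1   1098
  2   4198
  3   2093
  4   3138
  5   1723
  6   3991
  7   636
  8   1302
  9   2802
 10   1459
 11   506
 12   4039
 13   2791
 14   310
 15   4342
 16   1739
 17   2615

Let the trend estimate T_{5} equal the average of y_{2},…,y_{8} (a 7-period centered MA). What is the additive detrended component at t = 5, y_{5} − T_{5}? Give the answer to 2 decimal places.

-717.14

Trend T_5 = (4198 + 2093 + 3138 + 1723 + 3991 + 636 + 1302) / 7 = 17081/7 = 2440.1429
Detrended value: 1723 − 2440.1429 = -717.14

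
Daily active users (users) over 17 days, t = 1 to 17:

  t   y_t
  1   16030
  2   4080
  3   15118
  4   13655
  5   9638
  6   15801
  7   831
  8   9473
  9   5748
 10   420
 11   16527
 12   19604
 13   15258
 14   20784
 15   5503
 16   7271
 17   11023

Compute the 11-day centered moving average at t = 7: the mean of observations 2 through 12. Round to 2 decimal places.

10081.36

Sum of periods 2–12: 4080 + 15118 + 13655 + 9638 + 15801 + 831 + 9473 + 5748 + 420 + 16527 + 19604 = 110895
Divide by 11: 110895 / 11 = 10081.36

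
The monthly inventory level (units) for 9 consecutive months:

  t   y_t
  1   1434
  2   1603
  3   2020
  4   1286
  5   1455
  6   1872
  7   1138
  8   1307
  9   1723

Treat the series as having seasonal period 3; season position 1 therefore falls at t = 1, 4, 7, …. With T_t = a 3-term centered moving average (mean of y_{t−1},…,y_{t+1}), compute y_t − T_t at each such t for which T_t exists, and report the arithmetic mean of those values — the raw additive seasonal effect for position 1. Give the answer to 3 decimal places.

Season position 1 occurs at t = 4, 7 (where T_t is defined).
t=4: T_4 = 1587.00000; y_4 − T_4 = 1286 − 1587.00000 = -301.00000
t=7: T_7 = 1439.00000; y_7 − T_7 = 1138 − 1439.00000 = -301.00000
Mean deviation: (-301.00000 + -301.00000) / 2 = -301.000

-301.000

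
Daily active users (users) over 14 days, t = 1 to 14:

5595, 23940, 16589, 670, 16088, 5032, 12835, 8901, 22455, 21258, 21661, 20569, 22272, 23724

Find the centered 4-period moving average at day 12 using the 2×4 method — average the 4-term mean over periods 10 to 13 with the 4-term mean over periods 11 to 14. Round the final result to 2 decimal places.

21748.25

Sum over 10–13: 21258 + 21661 + 20569 + 22272 = 85760
Sum over 11–14: 21661 + 20569 + 22272 + 23724 = 88226
CMA at t=12 = (85760 + 88226) / (2·4) = 173986 / 8 = 21748.25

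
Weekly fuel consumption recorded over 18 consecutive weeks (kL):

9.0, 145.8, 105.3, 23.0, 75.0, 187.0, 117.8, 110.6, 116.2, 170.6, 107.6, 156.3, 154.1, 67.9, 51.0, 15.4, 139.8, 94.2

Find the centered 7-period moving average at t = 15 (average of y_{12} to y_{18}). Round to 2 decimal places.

Sum of periods 12–18: 156.3 + 154.1 + 67.9 + 51.0 + 15.4 + 139.8 + 94.2 = 678.7
Divide by 7: 678.7 / 7 = 96.96

96.96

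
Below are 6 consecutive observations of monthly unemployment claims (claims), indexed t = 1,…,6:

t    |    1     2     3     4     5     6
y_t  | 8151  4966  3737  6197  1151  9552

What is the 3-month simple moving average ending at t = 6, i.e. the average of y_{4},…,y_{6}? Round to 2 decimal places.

5633.33

Sum of periods 4–6: 6197 + 1151 + 9552 = 16900
Divide by 3: 16900 / 3 = 5633.33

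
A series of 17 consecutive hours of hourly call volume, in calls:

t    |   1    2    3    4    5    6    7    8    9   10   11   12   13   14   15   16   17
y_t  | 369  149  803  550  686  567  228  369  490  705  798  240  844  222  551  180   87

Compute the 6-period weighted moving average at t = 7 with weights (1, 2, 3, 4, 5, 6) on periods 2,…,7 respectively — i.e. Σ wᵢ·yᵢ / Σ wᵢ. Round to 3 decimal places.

492.952

Weighted sum: 1·149 + 2·803 + 3·550 + 4·686 + 5·567 + 6·228 = 149 + 1606 + 1650 + 2744 + 2835 + 1368 = 10352
Weight total: 1 + 2 + 3 + 4 + 5 + 6 = 21
WMA = 10352 / 21 = 492.952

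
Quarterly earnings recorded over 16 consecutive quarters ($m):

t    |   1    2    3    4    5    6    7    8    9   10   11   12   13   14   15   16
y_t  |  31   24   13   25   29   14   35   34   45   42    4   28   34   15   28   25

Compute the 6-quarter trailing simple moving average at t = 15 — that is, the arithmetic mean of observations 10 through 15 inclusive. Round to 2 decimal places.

25.17

Sum of periods 10–15: 42 + 4 + 28 + 34 + 15 + 28 = 151
Divide by 6: 151 / 6 = 25.17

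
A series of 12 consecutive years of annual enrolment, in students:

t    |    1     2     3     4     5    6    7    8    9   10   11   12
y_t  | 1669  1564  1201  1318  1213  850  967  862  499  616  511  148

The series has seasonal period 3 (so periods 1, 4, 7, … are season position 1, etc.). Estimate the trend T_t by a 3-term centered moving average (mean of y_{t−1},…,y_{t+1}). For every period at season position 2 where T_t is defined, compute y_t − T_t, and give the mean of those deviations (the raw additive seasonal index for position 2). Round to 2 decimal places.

86.00

Season position 2 occurs at t = 2, 5, 8, 11 (where T_t is defined).
t=2: T_2 = 1478.0000; y_2 − T_2 = 1564 − 1478.0000 = 86.0000
t=5: T_5 = 1127.0000; y_5 − T_5 = 1213 − 1127.0000 = 86.0000
t=8: T_8 = 776.0000; y_8 − T_8 = 862 − 776.0000 = 86.0000
t=11: T_11 = 425.0000; y_11 − T_11 = 511 − 425.0000 = 86.0000
Mean deviation: (86.0000 + 86.0000 + 86.0000 + 86.0000) / 4 = 86.00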